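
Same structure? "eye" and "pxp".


Pattern of "eye": [0, 1, 0]
Pattern of "pxp": [0, 1, 0]
Patterns match
Same pattern = Yes


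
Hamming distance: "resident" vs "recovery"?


Comparing character by character (same length = 8):
  Pos 0: 'r' vs 'r' =
  Pos 1: 'e' vs 'e' =
  Pos 2: 's' vs 'c' !=
  Pos 3: 'i' vs 'o' !=
  Pos 4: 'd' vs 'v' !=
  Pos 5: 'e' vs 'e' =
  Pos 6: 'n' vs 'r' !=
  Pos 7: 't' vs 'y' !=
Hamming distance = 5


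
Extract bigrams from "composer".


Word: "composer" (length 8)
Number of bigrams = 8 - 2 + 1 = 7
  Position 0: "co"
  Position 1: "om"
  Position 2: "mp"
  Position 3: "po"
  Position 4: "os"
  Position 5: "se"
  Position 6: "er"
Bigrams = "co", "om", "mp", "po", "os", "se", "er"


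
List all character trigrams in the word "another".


Word: "another" (length 7)
Number of trigrams = 7 - 3 + 1 = 5
  Position 0: "ano"
  Position 1: "not"
  Position 2: "oth"
  Position 3: "the"
  Position 4: "her"
Trigrams = "ano", "not", "oth", "the", "her"


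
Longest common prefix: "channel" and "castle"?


Word 1: "channel"
Word 2: "castle"
Comparing from start:
  Pos 0: 'c' == 'c'
  Pos 1: 'h' != 'a' (stop)
LCP = "c" (length 1)


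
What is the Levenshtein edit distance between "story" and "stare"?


Word 1: "story" (length 5)
Word 2: "stare" (length 5)
One optimal edit sequence (insert/delete/substitute each cost 1):
  1. keep 's'
  2. keep 't'
  3. substitute 'o' -> 'a'  (+1)
  4. keep 'r'
  5. substitute 'y' -> 'e'  (+1)
Total edit operations: 2
Edit distance = 2


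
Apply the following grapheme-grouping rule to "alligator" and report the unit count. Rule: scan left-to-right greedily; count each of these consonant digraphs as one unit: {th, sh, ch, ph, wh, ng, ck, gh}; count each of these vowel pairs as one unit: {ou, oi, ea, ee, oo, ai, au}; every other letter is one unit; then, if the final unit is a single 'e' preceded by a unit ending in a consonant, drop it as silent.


Word: "alligator" (9 letters)
Left-to-right scan:
  [1] 'a' (letter)
  [2] 'l' (letter)
  [3] 'l' (letter)
  [4] 'i' (letter)
  [5] 'g' (letter)
  [6] 'a' (letter)
  [7] 't' (letter)
  [8] 'o' (letter)
  [9] 'r' (letter)
Units from scan: 9
Sound units = 9 units


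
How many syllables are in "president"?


Word: "president"
Syllable breakdown: pres · i · dent
Counting: 3 parts
= 3 syllables


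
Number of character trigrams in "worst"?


Word: "worst" (length 5)
Number of 3-grams = length - 3 + 1 = 5 - 3 + 1
= 3


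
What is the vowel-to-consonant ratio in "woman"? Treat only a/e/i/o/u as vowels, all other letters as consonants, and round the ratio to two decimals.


Word: "woman"
Vowels (a,e,i,o,u): 2
Consonants: 3
Ratio = 2/3
= 0.67


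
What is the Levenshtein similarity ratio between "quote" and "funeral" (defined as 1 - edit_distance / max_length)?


Word 1: "quote" (length 5)
Word 2: "funeral" (length 7)
One optimal edit sequence:
  1. substitute 'q' -> 'f'  (+1)
  2. keep 'u'
  3. insert 'n'  (+1)
  4. insert 'e'  (+1)
  5. substitute 'o' -> 'r'  (+1)
  6. substitute 't' -> 'a'  (+1)
  7. substitute 'e' -> 'l'  (+1)
Edit distance = 6
Max length = max(5, 7) = 7
Similarity = 1 - 6/7
= 0.1429


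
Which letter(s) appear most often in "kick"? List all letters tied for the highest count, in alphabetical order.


Word: "kick"
Letter counts:
  'c': 1
  'i': 1
  'k': 2
Maximum count = 2
Most frequent = 'k' (2 times each)


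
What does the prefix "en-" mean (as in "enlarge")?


Prefix: en-
Example: enlarge (en- + large)
Meaning = cause to / put into


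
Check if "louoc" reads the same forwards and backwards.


Word: "louoc"
Reversed: "couol"
Forward == Backward? louoc != couol
Palindrome = No


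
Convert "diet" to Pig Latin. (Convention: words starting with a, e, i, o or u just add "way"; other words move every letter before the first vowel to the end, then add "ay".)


Word: "diet"
Starts with consonant(s) → move to end, add 'ay'
Consonant cluster: "d"
Pig Latin = "ietday"


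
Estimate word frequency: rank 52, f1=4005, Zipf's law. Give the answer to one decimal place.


Zipf's law: f(r) = f(1) / r
f(1) = 4005
f(52) = 4005 / 52
= 77.0 occurrences


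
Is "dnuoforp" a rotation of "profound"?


Word: "profound", Candidate: "dnuoforp"
Method: check if candidate is substring of word+word
"profoundprofound" contains "dnuoforp"? No
Is rotation = No


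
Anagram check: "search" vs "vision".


Word 1: "search" → sorted: acehrs
Word 2: "vision" → sorted: iinosv
Same letters? acehrs != iinosv
Anagram = No


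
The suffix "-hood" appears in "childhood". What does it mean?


Suffix: -hood
Example: childhood = child + -hood
Meaning = state / condition


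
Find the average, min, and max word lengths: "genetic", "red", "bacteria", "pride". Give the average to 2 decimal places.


Lengths: "genetic"=7, "red"=3, "bacteria"=8, "pride"=5
Sum = 23, Count = 4
Average = 23/4 = 5.75
= avg=5.75, min=3, max=8


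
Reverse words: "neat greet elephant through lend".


Original: "neat greet elephant through lend"
Words (1..n): neat | greet | elephant | through | lend
Reversed (n..1): lend | through | elephant | greet | neat
Result = "lend through elephant greet neat"


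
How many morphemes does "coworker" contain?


Word: "coworker"
Morphemes: co- + work + -er
Each morpheme carries meaning
= 3 morphemes


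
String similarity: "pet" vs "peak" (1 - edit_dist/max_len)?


Word 1: "pet" (length 3)
Word 2: "peak" (length 4)
One optimal edit sequence:
  1. keep 'p'
  2. keep 'e'
  3. insert 'a'  (+1)
  4. substitute 't' -> 'k'  (+1)
Edit distance = 2
Max length = max(3, 4) = 4
Similarity = 1 - 2/4
= 0.5000


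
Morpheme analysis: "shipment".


Word: "shipment"
Morphemes: ship + -ment
Each morpheme carries meaning
= 2 morphemes


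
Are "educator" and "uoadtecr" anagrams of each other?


Word 1: "educator" → sorted: acdeortu
Word 2: "uoadtecr" → sorted: acdeortu
Same letters? acdeortu == acdeortu
Anagram = Yes


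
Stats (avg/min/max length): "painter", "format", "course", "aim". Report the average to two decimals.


Lengths: "painter"=7, "format"=6, "course"=6, "aim"=3
Sum = 22, Count = 4
Average = 22/4 = 5.50
= avg=5.50, min=3, max=7


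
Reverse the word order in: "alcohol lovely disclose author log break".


Original: "alcohol lovely disclose author log break"
Words (1..n): alcohol | lovely | disclose | author | log | break
Reversed (n..1): break | log | author | disclose | lovely | alcohol
Result = "break log author disclose lovely alcohol"


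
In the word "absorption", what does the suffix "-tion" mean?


Suffix: -tion
Example: absorption (absorb + -tion, with a spelling change)
Meaning = act or process


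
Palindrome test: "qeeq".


Word: "qeeq"
Reversed: "qeeq"
Forward == Backward? qeeq == qeeq
Palindrome = Yes


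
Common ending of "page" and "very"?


Word 1: "page"
Word 2: "very"
Comparing from end:
  Pos -1: 'e' != 'y' (stop)
LCS = "" (length 0)


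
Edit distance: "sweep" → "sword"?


Word 1: "sweep" (length 5)
Word 2: "sword" (length 5)
One optimal edit sequence (insert/delete/substitute each cost 1):
  1. keep 's'
  2. keep 'w'
  3. substitute 'e' -> 'o'  (+1)
  4. substitute 'e' -> 'r'  (+1)
  5. substitute 'p' -> 'd'  (+1)
Total edit operations: 3
Edit distance = 3


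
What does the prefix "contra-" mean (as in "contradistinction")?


Prefix: contra-
Example: contradistinction = contra- + distinction
Meaning = against


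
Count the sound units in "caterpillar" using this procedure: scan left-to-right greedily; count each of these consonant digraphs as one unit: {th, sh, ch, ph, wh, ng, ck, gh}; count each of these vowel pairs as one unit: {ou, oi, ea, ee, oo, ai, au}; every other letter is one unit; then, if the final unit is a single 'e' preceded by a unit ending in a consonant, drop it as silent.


Word: "caterpillar" (11 letters)
Left-to-right scan:
  1. 'c' (letter)
  2. 'a' (letter)
  3. 't' (letter)
  4. 'e' (letter)
  5. 'r' (letter)
  6. 'p' (letter)
  7. 'i' (letter)
  8. 'l' (letter)
  9. 'l' (letter)
  10. 'a' (letter)
  11. 'r' (letter)
Units from scan: 11
Sound units = 11 units


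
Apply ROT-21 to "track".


Word: "track"
Shift: 21
Each letter → (letter + shift) mod 26:
  't' (19) + 21 = 14 → 'o'
  'r' (17) + 21 = 12 → 'm'
  'a' (0) + 21 = 21 → 'v'
  'c' (2) + 21 = 23 → 'x'
  'k' (10) + 21 = 5 → 'f'
Result = "omvxf"


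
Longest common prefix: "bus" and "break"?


Word 1: "bus"
Word 2: "break"
Comparing from start:
  Pos 0: 'b' == 'b'
  Pos 1: 'u' != 'r' (stop)
LCP = "b" (length 1)


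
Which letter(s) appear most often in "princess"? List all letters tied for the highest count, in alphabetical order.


Word: "princess"
Letter counts:
  'c': 1
  'e': 1
  'i': 1
  'n': 1
  'p': 1
  'r': 1
  's': 2
Maximum count = 2
Most frequent = 's' (2 times each)


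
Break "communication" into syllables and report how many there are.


Word: "communication"
Syllable breakdown: com / mu / ni / ca / tion
Counting: 5 parts
= 5 syllables


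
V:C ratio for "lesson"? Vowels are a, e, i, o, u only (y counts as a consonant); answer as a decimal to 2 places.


Word: "lesson"
Vowels (a,e,i,o,u): 2
Consonants: 4
Ratio = 2/4
= 0.50


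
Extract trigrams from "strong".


Word: "strong" (length 6)
Number of trigrams = 6 - 3 + 1 = 4
  Position 0: "str"
  Position 1: "tro"
  Position 2: "ron"
  Position 3: "ong"
Trigrams = "str", "tro", "ron", "ong"


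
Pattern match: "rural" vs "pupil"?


Pattern of "rural": [0, 1, 0, 2, 3]
Pattern of "pupil": [0, 1, 0, 2, 3]
Patterns match
Same pattern = Yes


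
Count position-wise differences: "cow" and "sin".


Comparing character by character (same length = 3):
  Pos 0: 'c' vs 's' !=
  Pos 1: 'o' vs 'i' !=
  Pos 2: 'w' vs 'n' !=
Hamming distance = 3


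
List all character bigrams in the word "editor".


Word: "editor" (length 6)
Number of bigrams = 6 - 2 + 1 = 5
  Position 0: "ed"
  Position 1: "di"
  Position 2: "it"
  Position 3: "to"
  Position 4: "or"
Bigrams = "ed", "di", "it", "to", "or"


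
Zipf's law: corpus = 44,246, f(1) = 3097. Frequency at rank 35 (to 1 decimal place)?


Zipf's law: f(r) = f(1) / r
f(1) = 3097
f(35) = 3097 / 35
= 88.5 occurrences


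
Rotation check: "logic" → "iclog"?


Word: "logic", Candidate: "iclog"
Method: check if candidate is substring of word+word
"logiclogic" contains "iclog"? Yes
Is rotation = Yes


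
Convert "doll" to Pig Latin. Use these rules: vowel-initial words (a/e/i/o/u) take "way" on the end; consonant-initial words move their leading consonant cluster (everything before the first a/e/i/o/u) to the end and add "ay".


Word: "doll"
Starts with consonant(s) → move to end, add 'ay'
Consonant cluster: "d"
Pig Latin = "ollday"


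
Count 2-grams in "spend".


Word: "spend" (length 5)
Number of 2-grams = length - 2 + 1 = 5 - 2 + 1
= 4


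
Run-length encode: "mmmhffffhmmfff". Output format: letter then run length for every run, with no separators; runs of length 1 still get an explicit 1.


String: "mmmhffffhmmfff"
Scanning for consecutive runs:
  'm' x 3
  'h' x 1
  'f' x 4
  'h' x 1
  'm' x 2
  'f' x 3
RLE = "m3h1f4h1m2f3"


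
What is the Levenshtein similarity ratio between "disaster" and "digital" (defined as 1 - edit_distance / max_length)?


Word 1: "disaster" (length 8)
Word 2: "digital" (length 7)
One optimal edit sequence:
  1. keep 'd'
  2. keep 'i'
  3. delete 's'  (+1)
  4. substitute 'a' -> 'g'  (+1)
  5. substitute 's' -> 'i'  (+1)
  6. keep 't'
  7. substitute 'e' -> 'a'  (+1)
  8. substitute 'r' -> 'l'  (+1)
Edit distance = 5
Max length = max(8, 7) = 8
Similarity = 1 - 5/8
= 0.3750


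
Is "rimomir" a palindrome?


Word: "rimomir"
Reversed: "rimomir"
Forward == Backward? rimomir == rimomir
Palindrome = Yes


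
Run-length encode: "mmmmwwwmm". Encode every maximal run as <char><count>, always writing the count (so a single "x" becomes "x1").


String: "mmmmwwwmm"
Scanning for consecutive runs:
  'm' x 4
  'w' x 3
  'm' x 2
RLE = "m4w3m2"


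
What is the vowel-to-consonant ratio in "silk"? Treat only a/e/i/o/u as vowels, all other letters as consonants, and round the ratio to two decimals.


Word: "silk"
Vowels (a,e,i,o,u): 1
Consonants: 3
Ratio = 1/3
= 0.33


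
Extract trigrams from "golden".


Word: "golden" (length 6)
Number of trigrams = 6 - 3 + 1 = 4
  Position 0: "gol"
  Position 1: "old"
  Position 2: "lde"
  Position 3: "den"
Trigrams = "gol", "old", "lde", "den"


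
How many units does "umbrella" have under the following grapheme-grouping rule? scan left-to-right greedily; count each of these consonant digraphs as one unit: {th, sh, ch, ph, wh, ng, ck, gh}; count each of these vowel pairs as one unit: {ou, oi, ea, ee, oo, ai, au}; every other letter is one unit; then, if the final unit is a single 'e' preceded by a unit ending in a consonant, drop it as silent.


Word: "umbrella" (8 letters)
Left-to-right scan:
  1. 'u' (letter)
  2. 'm' (letter)
  3. 'b' (letter)
  4. 'r' (letter)
  5. 'e' (letter)
  6. 'l' (letter)
  7. 'l' (letter)
  8. 'a' (letter)
Units from scan: 8
Sound units = 8 units


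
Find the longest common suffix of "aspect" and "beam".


Word 1: "aspect"
Word 2: "beam"
Comparing from end:
  Pos -1: 't' != 'm' (stop)
LCS = "" (length 0)


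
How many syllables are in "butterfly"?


Word: "butterfly"
Syllable breakdown: but-ter-fly
Counting: 3 parts
= 3 syllables


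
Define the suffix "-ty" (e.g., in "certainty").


Suffix: -ty
Example: certainty = certain + -ty
Meaning = quality of


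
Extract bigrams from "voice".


Word: "voice" (length 5)
Number of bigrams = 5 - 2 + 1 = 4
  Position 0: "vo"
  Position 1: "oi"
  Position 2: "ic"
  Position 3: "ce"
Bigrams = "vo", "oi", "ic", "ce"


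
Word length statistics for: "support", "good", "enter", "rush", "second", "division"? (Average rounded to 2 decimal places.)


Lengths: "support"=7, "good"=4, "enter"=5, "rush"=4, "second"=6, "division"=8
Sum = 34, Count = 6
Average = 34/6 = 5.67
= avg=5.67, min=4, max=8


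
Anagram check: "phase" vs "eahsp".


Word 1: "phase" → sorted: aehps
Word 2: "eahsp" → sorted: aehps
Same letters? aehps == aehps
Anagram = Yes


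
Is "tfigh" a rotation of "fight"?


Word: "fight", Candidate: "tfigh"
Method: check if candidate is substring of word+word
"fightfight" contains "tfigh"? Yes
Is rotation = Yes


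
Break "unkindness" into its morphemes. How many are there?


Word: "unkindness"
Morphemes: un- + kind + -ness
Each morpheme carries meaning
= 3 morphemes


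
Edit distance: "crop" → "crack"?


Word 1: "crop" (length 4)
Word 2: "crack" (length 5)
One optimal edit sequence (insert/delete/substitute each cost 1):
  1. keep 'c'
  2. keep 'r'
  3. insert 'a'  (+1)
  4. substitute 'o' -> 'c'  (+1)
  5. substitute 'p' -> 'k'  (+1)
Total edit operations: 3
Edit distance = 3


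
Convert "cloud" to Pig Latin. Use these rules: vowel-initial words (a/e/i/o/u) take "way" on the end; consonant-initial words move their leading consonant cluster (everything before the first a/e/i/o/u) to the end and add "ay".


Word: "cloud"
Starts with consonant(s) → move to end, add 'ay'
Consonant cluster: "cl"
Pig Latin = "oudclay"


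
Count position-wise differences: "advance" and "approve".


Comparing character by character (same length = 7):
  Pos 0: 'a' vs 'a' =
  Pos 1: 'd' vs 'p' !=
  Pos 2: 'v' vs 'p' !=
  Pos 3: 'a' vs 'r' !=
  Pos 4: 'n' vs 'o' !=
  Pos 5: 'c' vs 'v' !=
  Pos 6: 'e' vs 'e' =
Hamming distance = 5


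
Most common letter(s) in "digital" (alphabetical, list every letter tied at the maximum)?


Word: "digital"
Letter counts:
  'a': 1
  'd': 1
  'g': 1
  'i': 2
  'l': 1
  't': 1
Maximum count = 2
Most frequent = 'i' (2 times each)


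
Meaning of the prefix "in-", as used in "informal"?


Prefix: in-
As in: informal -> in- + formal
Meaning = not / into


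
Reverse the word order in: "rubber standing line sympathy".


Original: "rubber standing line sympathy"
Words (1..n): rubber | standing | line | sympathy
Reversed (n..1): sympathy | line | standing | rubber
Result = "sympathy line standing rubber"


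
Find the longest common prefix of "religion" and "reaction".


Word 1: "religion"
Word 2: "reaction"
Comparing from start:
  Pos 0: 'r' == 'r'
  Pos 1: 'e' == 'e'
  Pos 2: 'l' != 'a' (stop)
LCP = "re" (length 2)


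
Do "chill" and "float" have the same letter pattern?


Pattern of "chill": [0, 1, 2, 3, 3]
Pattern of "float": [0, 1, 2, 3, 4]
Patterns do not match
Same pattern = No


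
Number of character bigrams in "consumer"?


Word: "consumer" (length 8)
Number of 2-grams = length - 2 + 1 = 8 - 2 + 1
= 7


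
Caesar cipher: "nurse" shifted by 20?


Word: "nurse"
Shift: 20
Each letter → (letter + shift) mod 26:
  'n' (13) + 20 = 7 → 'h'
  'u' (20) + 20 = 14 → 'o'
  'r' (17) + 20 = 11 → 'l'
  's' (18) + 20 = 12 → 'm'
  'e' (4) + 20 = 24 → 'y'
Result = "holmy"


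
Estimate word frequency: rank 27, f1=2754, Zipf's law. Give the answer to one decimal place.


Zipf's law: f(r) = f(1) / r
f(1) = 2754
f(27) = 2754 / 27
= 102.0 occurrences


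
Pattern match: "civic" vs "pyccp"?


Pattern of "civic": [0, 1, 2, 1, 0]
Pattern of "pyccp": [0, 1, 2, 2, 0]
Patterns do not match
Same pattern = No


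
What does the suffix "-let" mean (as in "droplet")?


Suffix: -let
Example: droplet (drop + -let)
Meaning = small


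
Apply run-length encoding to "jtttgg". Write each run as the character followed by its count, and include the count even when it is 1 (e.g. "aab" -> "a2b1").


String: "jtttgg"
Scanning for consecutive runs:
  'j' x 1
  't' x 3
  'g' x 2
RLE = "j1t3g2"


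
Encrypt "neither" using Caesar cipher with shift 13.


Word: "neither"
Shift: 13
Each letter → (letter + shift) mod 26:
  'n' (13) + 13 = 0 → 'a'
  'e' (4) + 13 = 17 → 'r'
  'i' (8) + 13 = 21 → 'v'
  't' (19) + 13 = 6 → 'g'
  'h' (7) + 13 = 20 → 'u'
  'e' (4) + 13 = 17 → 'r'
  'r' (17) + 13 = 4 → 'e'
Result = "arvgure"


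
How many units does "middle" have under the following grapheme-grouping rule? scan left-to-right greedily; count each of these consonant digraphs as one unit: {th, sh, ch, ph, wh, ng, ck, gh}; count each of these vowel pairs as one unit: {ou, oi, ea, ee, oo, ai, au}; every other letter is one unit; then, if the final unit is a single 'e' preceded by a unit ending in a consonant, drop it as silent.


Word: "middle" (6 letters)
Left-to-right scan:
  1. 'm' (letter)
  2. 'i' (letter)
  3. 'd' (letter)
  4. 'd' (letter)
  5. 'l' (letter)
  6. 'e' (letter)
Units from scan: 6
Final unit is 'e' after a consonant -> drop as silent (-1)
Sound units = 5 units


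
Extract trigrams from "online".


Word: "online" (length 6)
Number of trigrams = 6 - 3 + 1 = 4
  Position 0: "onl"
  Position 1: "nli"
  Position 2: "lin"
  Position 3: "ine"
Trigrams = "onl", "nli", "lin", "ine"


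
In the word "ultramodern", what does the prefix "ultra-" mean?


Prefix: ultra-
Example: ultramodern (ultra- + modern)
Meaning = beyond


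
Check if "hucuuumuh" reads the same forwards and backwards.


Word: "hucuuumuh"
Reversed: "humuuucuh"
Forward == Backward? hucuuumuh != humuuucuh
Palindrome = No


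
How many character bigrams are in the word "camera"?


Word: "camera" (length 6)
Number of 2-grams = length - 2 + 1 = 6 - 2 + 1
= 5


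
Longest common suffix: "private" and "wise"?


Word 1: "private"
Word 2: "wise"
Comparing from end:
  Pos -1: 'e' == 'e'
  Pos -2: 't' != 's' (stop)
LCS = "e" (length 1)


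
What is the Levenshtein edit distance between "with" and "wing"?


Word 1: "with" (length 4)
Word 2: "wing" (length 4)
One optimal edit sequence (insert/delete/substitute each cost 1):
  1. keep 'w'
  2. keep 'i'
  3. substitute 't' -> 'n'  (+1)
  4. substitute 'h' -> 'g'  (+1)
Total edit operations: 2
Edit distance = 2


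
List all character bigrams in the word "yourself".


Word: "yourself" (length 8)
Number of bigrams = 8 - 2 + 1 = 7
  Position 0: "yo"
  Position 1: "ou"
  Position 2: "ur"
  Position 3: "rs"
  Position 4: "se"
  Position 5: "el"
  Position 6: "lf"
Bigrams = "yo", "ou", "ur", "rs", "se", "el", "lf"


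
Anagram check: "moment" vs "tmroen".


Word 1: "moment" → sorted: emmnot
Word 2: "tmroen" → sorted: emnort
Same letters? emmnot != emnort
Anagram = No


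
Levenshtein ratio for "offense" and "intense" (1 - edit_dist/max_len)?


Word 1: "offense" (length 7)
Word 2: "intense" (length 7)
One optimal edit sequence:
  1. substitute 'o' -> 'i'  (+1)
  2. substitute 'f' -> 'n'  (+1)
  3. substitute 'f' -> 't'  (+1)
  4. keep 'e'
  5. keep 'n'
  6. keep 's'
  7. keep 'e'
Edit distance = 3
Max length = max(7, 7) = 7
Similarity = 1 - 3/7
= 0.5714


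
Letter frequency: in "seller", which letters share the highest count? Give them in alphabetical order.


Word: "seller"
Letter counts:
  'e': 2
  'l': 2
  'r': 1
  's': 1
Maximum count = 2
Most frequent = 'e', 'l' (2 times each)


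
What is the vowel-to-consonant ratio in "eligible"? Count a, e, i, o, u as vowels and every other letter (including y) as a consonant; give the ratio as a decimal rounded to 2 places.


Word: "eligible"
Vowels (a,e,i,o,u): 4
Consonants: 4
Ratio = 4/4
= 1.00


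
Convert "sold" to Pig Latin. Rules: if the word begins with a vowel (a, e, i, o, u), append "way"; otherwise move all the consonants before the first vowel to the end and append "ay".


Word: "sold"
Starts with consonant(s) → move to end, add 'ay'
Consonant cluster: "s"
Pig Latin = "oldsay"


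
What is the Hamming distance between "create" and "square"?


Comparing character by character (same length = 6):
  Pos 0: 'c' vs 's' !=
  Pos 1: 'r' vs 'q' !=
  Pos 2: 'e' vs 'u' !=
  Pos 3: 'a' vs 'a' =
  Pos 4: 't' vs 'r' !=
  Pos 5: 'e' vs 'e' =
Hamming distance = 4


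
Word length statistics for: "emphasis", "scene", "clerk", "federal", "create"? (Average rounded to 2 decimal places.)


Lengths: "emphasis"=8, "scene"=5, "clerk"=5, "federal"=7, "create"=6
Sum = 31, Count = 5
Average = 31/5 = 6.20
= avg=6.20, min=5, max=8


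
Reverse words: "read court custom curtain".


Original: "read court custom curtain"
Words (1..n): read | court | custom | curtain
Reversed (n..1): curtain | custom | court | read
Result = "curtain custom court read"


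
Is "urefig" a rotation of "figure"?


Word: "figure", Candidate: "urefig"
Method: check if candidate is substring of word+word
"figurefigure" contains "urefig"? Yes
Is rotation = Yes


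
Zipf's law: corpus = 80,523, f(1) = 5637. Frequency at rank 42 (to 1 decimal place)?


Zipf's law: f(r) = f(1) / r
f(1) = 5637
f(42) = 5637 / 42
= 134.2 occurrences


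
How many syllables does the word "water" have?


Word: "water"
Syllable breakdown: wa | ter
Counting: 2 parts
= 2 syllables


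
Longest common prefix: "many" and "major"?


Word 1: "many"
Word 2: "major"
Comparing from start:
  Pos 0: 'm' == 'm'
  Pos 1: 'a' == 'a'
  Pos 2: 'n' != 'j' (stop)
LCP = "ma" (length 2)


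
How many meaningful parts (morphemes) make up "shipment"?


Word: "shipment"
Morphemes: ship + -ment
Each morpheme carries meaning
= 2 morphemes


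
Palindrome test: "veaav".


Word: "veaav"
Reversed: "vaaev"
Forward == Backward? veaav != vaaev
Palindrome = No


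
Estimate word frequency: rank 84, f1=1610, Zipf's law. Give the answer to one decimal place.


Zipf's law: f(r) = f(1) / r
f(1) = 1610
f(84) = 1610 / 84
= 19.2 occurrences


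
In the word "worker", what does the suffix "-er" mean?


Suffix: -er
Example: worker (work + -er)
Meaning = one who / more


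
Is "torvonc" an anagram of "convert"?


Word 1: "convert" → sorted: cenortv
Word 2: "torvonc" → sorted: cnoortv
Same letters? cenortv != cnoortv
Anagram = No


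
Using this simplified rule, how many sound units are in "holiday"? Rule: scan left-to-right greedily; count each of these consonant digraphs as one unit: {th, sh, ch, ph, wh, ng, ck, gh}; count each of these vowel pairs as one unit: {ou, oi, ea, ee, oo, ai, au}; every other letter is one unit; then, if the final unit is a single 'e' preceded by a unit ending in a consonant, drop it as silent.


Word: "holiday" (7 letters)
Left-to-right scan:
  [1] 'h' (letter)
  [2] 'o' (letter)
  [3] 'l' (letter)
  [4] 'i' (letter)
  [5] 'd' (letter)
  [6] 'a' (letter)
  [7] 'y' (letter)
Units from scan: 7
Sound units = 7 units


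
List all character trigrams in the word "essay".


Word: "essay" (length 5)
Number of trigrams = 5 - 3 + 1 = 3
  Position 0: "ess"
  Position 1: "ssa"
  Position 2: "say"
Trigrams = "ess", "ssa", "say"


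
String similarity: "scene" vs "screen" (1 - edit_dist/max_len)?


Word 1: "scene" (length 5)
Word 2: "screen" (length 6)
One optimal edit sequence:
  1. keep 's'
  2. keep 'c'
  3. insert 'r'  (+1)
  4. keep 'e'
  5. substitute 'n' -> 'e'  (+1)
  6. substitute 'e' -> 'n'  (+1)
Edit distance = 3
Max length = max(5, 6) = 6
Similarity = 1 - 3/6
= 0.5000


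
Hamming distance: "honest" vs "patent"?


Comparing character by character (same length = 6):
  Pos 0: 'h' vs 'p' !=
  Pos 1: 'o' vs 'a' !=
  Pos 2: 'n' vs 't' !=
  Pos 3: 'e' vs 'e' =
  Pos 4: 's' vs 'n' !=
  Pos 5: 't' vs 't' =
Hamming distance = 4


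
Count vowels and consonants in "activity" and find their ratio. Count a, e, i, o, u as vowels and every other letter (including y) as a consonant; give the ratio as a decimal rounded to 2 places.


Word: "activity"
Vowels (a,e,i,o,u): 3
Consonants: 5
Ratio = 3/5
= 0.60


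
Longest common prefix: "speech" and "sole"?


Word 1: "speech"
Word 2: "sole"
Comparing from start:
  Pos 0: 's' == 's'
  Pos 1: 'p' != 'o' (stop)
LCP = "s" (length 1)


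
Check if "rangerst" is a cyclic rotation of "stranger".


Word: "stranger", Candidate: "rangerst"
Method: check if candidate is substring of word+word
"strangerstranger" contains "rangerst"? Yes
Is rotation = Yes


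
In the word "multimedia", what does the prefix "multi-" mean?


Prefix: multi-
Example: multimedia = multi- + media
Meaning = many


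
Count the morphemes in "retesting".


Word: "retesting"
Morphemes: re- + test + -ing
Each morpheme carries meaning
= 3 morphemes


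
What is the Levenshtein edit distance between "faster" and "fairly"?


Word 1: "faster" (length 6)
Word 2: "fairly" (length 6)
One optimal edit sequence (insert/delete/substitute each cost 1):
  1. keep 'f'
  2. keep 'a'
  3. substitute 's' -> 'i'  (+1)
  4. substitute 't' -> 'r'  (+1)
  5. substitute 'e' -> 'l'  (+1)
  6. substitute 'r' -> 'y'  (+1)
Total edit operations: 4
Edit distance = 4


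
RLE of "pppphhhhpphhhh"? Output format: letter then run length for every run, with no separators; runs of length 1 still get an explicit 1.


String: "pppphhhhpphhhh"
Scanning for consecutive runs:
  'p' x 4
  'h' x 4
  'p' x 2
  'h' x 4
RLE = "p4h4p2h4"


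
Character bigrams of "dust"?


Word: "dust" (length 4)
Number of bigrams = 4 - 2 + 1 = 3
  Position 0: "du"
  Position 1: "us"
  Position 2: "st"
Bigrams = "du", "us", "st"


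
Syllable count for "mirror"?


Word: "mirror"
Syllable breakdown: mir | ror
Counting: 2 parts
= 2 syllables


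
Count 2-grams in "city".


Word: "city" (length 4)
Number of 2-grams = length - 2 + 1 = 4 - 2 + 1
= 3


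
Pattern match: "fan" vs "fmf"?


Pattern of "fan": [0, 1, 2]
Pattern of "fmf": [0, 1, 0]
Patterns do not match
Same pattern = No


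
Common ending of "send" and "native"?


Word 1: "send"
Word 2: "native"
Comparing from end:
  Pos -1: 'd' != 'e' (stop)
LCS = "" (length 0)


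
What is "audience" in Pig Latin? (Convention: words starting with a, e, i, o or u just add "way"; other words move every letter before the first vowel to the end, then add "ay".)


Word: "audience"
Starts with vowel → add 'way'
Pig Latin = "audienceway"


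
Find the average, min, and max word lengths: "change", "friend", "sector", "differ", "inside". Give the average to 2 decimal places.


Lengths: "change"=6, "friend"=6, "sector"=6, "differ"=6, "inside"=6
Sum = 30, Count = 5
Average = 30/5 = 6.00
= avg=6.00, min=6, max=6


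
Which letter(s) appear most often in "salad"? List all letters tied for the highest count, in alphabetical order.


Word: "salad"
Letter counts:
  'a': 2
  'd': 1
  'l': 1
  's': 1
Maximum count = 2
Most frequent = 'a' (2 times each)


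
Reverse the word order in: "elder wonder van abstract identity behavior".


Original: "elder wonder van abstract identity behavior"
Words (1..n): elder | wonder | van | abstract | identity | behavior
Reversed (n..1): behavior | identity | abstract | van | wonder | elder
Result = "behavior identity abstract van wonder elder"


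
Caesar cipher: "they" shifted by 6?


Word: "they"
Shift: 6
Each letter → (letter + shift) mod 26:
  't' (19) + 6 = 25 → 'z'
  'h' (7) + 6 = 13 → 'n'
  'e' (4) + 6 = 10 → 'k'
  'y' (24) + 6 = 4 → 'e'
Result = "znke"


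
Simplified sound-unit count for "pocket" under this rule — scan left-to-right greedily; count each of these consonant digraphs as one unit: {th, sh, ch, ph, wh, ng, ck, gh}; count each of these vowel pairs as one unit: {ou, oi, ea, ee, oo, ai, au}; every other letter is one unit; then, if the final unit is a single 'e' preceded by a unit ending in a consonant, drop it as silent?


Word: "pocket" (6 letters)
Left-to-right scan:
  1. 'p' (letter)
  2. 'o' (letter)
  3. 'ck' (digraph)
  4. 'e' (letter)
  5. 't' (letter)
Units from scan: 5
Sound units = 5 units


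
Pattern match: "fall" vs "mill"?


Pattern of "fall": [0, 1, 2, 2]
Pattern of "mill": [0, 1, 2, 2]
Patterns match
Same pattern = Yes


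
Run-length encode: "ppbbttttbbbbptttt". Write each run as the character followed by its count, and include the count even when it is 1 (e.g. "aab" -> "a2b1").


String: "ppbbttttbbbbptttt"
Scanning for consecutive runs:
  'p' x 2
  'b' x 2
  't' x 4
  'b' x 4
  'p' x 1
  't' x 4
RLE = "p2b2t4b4p1t4"


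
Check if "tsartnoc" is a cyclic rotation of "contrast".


Word: "contrast", Candidate: "tsartnoc"
Method: check if candidate is substring of word+word
"contrastcontrast" contains "tsartnoc"? No
Is rotation = No


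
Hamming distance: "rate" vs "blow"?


Comparing character by character (same length = 4):
  Pos 0: 'r' vs 'b' !=
  Pos 1: 'a' vs 'l' !=
  Pos 2: 't' vs 'o' !=
  Pos 3: 'e' vs 'w' !=
Hamming distance = 4


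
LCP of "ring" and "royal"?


Word 1: "ring"
Word 2: "royal"
Comparing from start:
  Pos 0: 'r' == 'r'
  Pos 1: 'i' != 'o' (stop)
LCP = "r" (length 1)


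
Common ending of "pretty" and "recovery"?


Word 1: "pretty"
Word 2: "recovery"
Comparing from end:
  Pos -1: 'y' == 'y'
  Pos -2: 't' != 'r' (stop)
LCS = "y" (length 1)


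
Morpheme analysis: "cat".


Word: "cat"
Morphemes: cat
Each morpheme carries meaning
= 1 morpheme


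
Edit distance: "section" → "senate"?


Word 1: "section" (length 7)
Word 2: "senate" (length 6)
One optimal edit sequence (insert/delete/substitute each cost 1):
  1. keep 's'
  2. keep 'e'
  3. delete 'c'  (+1)
  4. substitute 't' -> 'n'  (+1)
  5. substitute 'i' -> 'a'  (+1)
  6. substitute 'o' -> 't'  (+1)
  7. substitute 'n' -> 'e'  (+1)
Total edit operations: 5
Edit distance = 5


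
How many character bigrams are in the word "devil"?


Word: "devil" (length 5)
Number of 2-grams = length - 2 + 1 = 5 - 2 + 1
= 4


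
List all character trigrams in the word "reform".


Word: "reform" (length 6)
Number of trigrams = 6 - 3 + 1 = 4
  Position 0: "ref"
  Position 1: "efo"
  Position 2: "for"
  Position 3: "orm"
Trigrams = "ref", "efo", "for", "orm"


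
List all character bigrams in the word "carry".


Word: "carry" (length 5)
Number of bigrams = 5 - 2 + 1 = 4
  Position 0: "ca"
  Position 1: "ar"
  Position 2: "rr"
  Position 3: "ry"
Bigrams = "ca", "ar", "rr", "ry"


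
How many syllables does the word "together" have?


Word: "together"
Syllable breakdown: to-geth-er
Counting: 3 parts
= 3 syllables


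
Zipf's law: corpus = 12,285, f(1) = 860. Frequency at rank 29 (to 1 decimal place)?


Zipf's law: f(r) = f(1) / r
f(1) = 860
f(29) = 860 / 29
= 29.7 occurrences


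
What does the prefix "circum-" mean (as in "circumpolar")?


Prefix: circum-
As in: circumpolar -> circum- + polar
Meaning = around


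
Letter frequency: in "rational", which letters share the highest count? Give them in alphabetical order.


Word: "rational"
Letter counts:
  'a': 2
  'i': 1
  'l': 1
  'n': 1
  'o': 1
  'r': 1
  't': 1
Maximum count = 2
Most frequent = 'a' (2 times each)


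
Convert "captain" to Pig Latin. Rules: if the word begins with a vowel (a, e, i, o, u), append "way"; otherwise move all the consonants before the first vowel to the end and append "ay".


Word: "captain"
Starts with consonant(s) → move to end, add 'ay'
Consonant cluster: "c"
Pig Latin = "aptaincay"


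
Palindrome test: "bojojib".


Word: "bojojib"
Reversed: "bijojob"
Forward == Backward? bojojib != bijojob
Palindrome = No


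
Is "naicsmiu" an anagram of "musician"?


Word 1: "musician" → sorted: aciimnsu
Word 2: "naicsmiu" → sorted: aciimnsu
Same letters? aciimnsu == aciimnsu
Anagram = Yes


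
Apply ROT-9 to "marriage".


Word: "marriage"
Shift: 9
Each letter → (letter + shift) mod 26:
  'm' (12) + 9 = 21 → 'v'
  'a' (0) + 9 = 9 → 'j'
  'r' (17) + 9 = 0 → 'a'
  'r' (17) + 9 = 0 → 'a'
  'i' (8) + 9 = 17 → 'r'
  'a' (0) + 9 = 9 → 'j'
  'g' (6) + 9 = 15 → 'p'
  'e' (4) + 9 = 13 → 'n'
Result = "vjaarjpn"


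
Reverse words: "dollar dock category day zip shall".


Original: "dollar dock category day zip shall"
Words (1..n): dollar | dock | category | day | zip | shall
Reversed (n..1): shall | zip | day | category | dock | dollar
Result = "shall zip day category dock dollar"


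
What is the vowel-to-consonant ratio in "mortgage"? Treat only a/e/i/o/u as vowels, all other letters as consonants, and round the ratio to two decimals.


Word: "mortgage"
Vowels (a,e,i,o,u): 3
Consonants: 5
Ratio = 3/5
= 0.60


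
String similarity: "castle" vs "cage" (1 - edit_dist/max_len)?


Word 1: "castle" (length 6)
Word 2: "cage" (length 4)
One optimal edit sequence:
  1. keep 'c'
  2. keep 'a'
  3. delete 's'  (+1)
  4. delete 't'  (+1)
  5. substitute 'l' -> 'g'  (+1)
  6. keep 'e'
Edit distance = 3
Max length = max(6, 4) = 6
Similarity = 1 - 3/6
= 0.5000


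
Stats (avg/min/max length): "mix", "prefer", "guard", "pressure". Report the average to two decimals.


Lengths: "mix"=3, "prefer"=6, "guard"=5, "pressure"=8
Sum = 22, Count = 4
Average = 22/4 = 5.50
= avg=5.50, min=3, max=8


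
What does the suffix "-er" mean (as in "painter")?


Suffix: -er
As in: painter -> paint + -er
Meaning = one who / more


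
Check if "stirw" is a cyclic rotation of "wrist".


Word: "wrist", Candidate: "stirw"
Method: check if candidate is substring of word+word
"wristwrist" contains "stirw"? No
Is rotation = No


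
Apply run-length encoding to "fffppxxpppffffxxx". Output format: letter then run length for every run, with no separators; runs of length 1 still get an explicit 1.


String: "fffppxxpppffffxxx"
Scanning for consecutive runs:
  'f' x 3
  'p' x 2
  'x' x 2
  'p' x 3
  'f' x 4
  'x' x 3
RLE = "f3p2x2p3f4x3"


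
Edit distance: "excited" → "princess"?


Word 1: "excited" (length 7)
Word 2: "princess" (length 8)
One optimal edit sequence (insert/delete/substitute each cost 1):
  1. substitute 'e' -> 'p'  (+1)
  2. substitute 'x' -> 'r'  (+1)
  3. substitute 'c' -> 'i'  (+1)
  4. substitute 'i' -> 'n'  (+1)
  5. substitute 't' -> 'c'  (+1)
  6. keep 'e'
  7. insert 's'  (+1)
  8. substitute 'd' -> 's'  (+1)
Total edit operations: 7
Edit distance = 7


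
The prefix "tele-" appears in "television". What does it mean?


Prefix: tele-
Example: television (tele- + vision)
Meaning = distant


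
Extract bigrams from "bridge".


Word: "bridge" (length 6)
Number of bigrams = 6 - 2 + 1 = 5
  Position 0: "br"
  Position 1: "ri"
  Position 2: "id"
  Position 3: "dg"
  Position 4: "ge"
Bigrams = "br", "ri", "id", "dg", "ge"


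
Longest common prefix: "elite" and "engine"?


Word 1: "elite"
Word 2: "engine"
Comparing from start:
  Pos 0: 'e' == 'e'
  Pos 1: 'l' != 'n' (stop)
LCP = "e" (length 1)


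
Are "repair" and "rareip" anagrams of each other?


Word 1: "repair" → sorted: aeiprr
Word 2: "rareip" → sorted: aeiprr
Same letters? aeiprr == aeiprr
Anagram = Yes


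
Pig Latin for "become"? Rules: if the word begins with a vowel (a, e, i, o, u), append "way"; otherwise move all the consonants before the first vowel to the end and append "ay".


Word: "become"
Starts with consonant(s) → move to end, add 'ay'
Consonant cluster: "b"
Pig Latin = "ecomebay"


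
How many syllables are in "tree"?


Word: "tree"
Syllable breakdown: tree
Counting: 1 part
= 1 syllable


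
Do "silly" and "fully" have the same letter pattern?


Pattern of "silly": [0, 1, 2, 2, 3]
Pattern of "fully": [0, 1, 2, 2, 3]
Patterns match
Same pattern = Yes


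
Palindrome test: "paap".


Word: "paap"
Reversed: "paap"
Forward == Backward? paap == paap
Palindrome = Yes


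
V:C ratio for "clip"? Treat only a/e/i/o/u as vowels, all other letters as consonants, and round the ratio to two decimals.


Word: "clip"
Vowels (a,e,i,o,u): 1
Consonants: 3
Ratio = 1/3
= 0.33


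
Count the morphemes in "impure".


Word: "impure"
Morphemes: im- | pure
Each morpheme carries meaning
= 2 morphemes


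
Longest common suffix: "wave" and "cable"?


Word 1: "wave"
Word 2: "cable"
Comparing from end:
  Pos -1: 'e' == 'e'
  Pos -2: 'v' != 'l' (stop)
LCS = "e" (length 1)


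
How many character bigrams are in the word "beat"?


Word: "beat" (length 4)
Number of 2-grams = length - 2 + 1 = 4 - 2 + 1
= 3


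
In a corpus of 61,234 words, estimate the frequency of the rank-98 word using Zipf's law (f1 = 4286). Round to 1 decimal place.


Zipf's law: f(r) = f(1) / r
f(1) = 4286
f(98) = 4286 / 98
= 43.7 occurrences


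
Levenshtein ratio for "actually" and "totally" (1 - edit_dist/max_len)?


Word 1: "actually" (length 8)
Word 2: "totally" (length 7)
One optimal edit sequence:
  1. substitute 'a' -> 't'  (+1)
  2. substitute 'c' -> 'o'  (+1)
  3. keep 't'
  4. delete 'u'  (+1)
  5. keep 'a'
  6. keep 'l'
  7. keep 'l'
  8. keep 'y'
Edit distance = 3
Max length = max(8, 7) = 8
Similarity = 1 - 3/8
= 0.6250


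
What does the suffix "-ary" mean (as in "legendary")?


Suffix: -ary
Example: legendary (legend + -ary)
Meaning = relating to


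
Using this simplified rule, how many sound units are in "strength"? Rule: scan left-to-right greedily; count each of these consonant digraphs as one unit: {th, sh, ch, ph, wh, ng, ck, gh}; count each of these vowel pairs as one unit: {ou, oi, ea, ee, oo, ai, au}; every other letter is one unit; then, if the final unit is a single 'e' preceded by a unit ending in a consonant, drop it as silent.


Word: "strength" (8 letters)
Left-to-right scan:
  1. 's' (letter)
  2. 't' (letter)
  3. 'r' (letter)
  4. 'e' (letter)
  5. 'ng' (digraph)
  6. 'th' (digraph)
Units from scan: 6
Sound units = 6 units


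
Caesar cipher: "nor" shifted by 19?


Word: "nor"
Shift: 19
Each letter → (letter + shift) mod 26:
  'n' (13) + 19 = 6 → 'g'
  'o' (14) + 19 = 7 → 'h'
  'r' (17) + 19 = 10 → 'k'
Result = "ghk"


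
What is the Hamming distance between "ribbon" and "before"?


Comparing character by character (same length = 6):
  Pos 0: 'r' vs 'b' !=
  Pos 1: 'i' vs 'e' !=
  Pos 2: 'b' vs 'f' !=
  Pos 3: 'b' vs 'o' !=
  Pos 4: 'o' vs 'r' !=
  Pos 5: 'n' vs 'e' !=
Hamming distance = 6
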